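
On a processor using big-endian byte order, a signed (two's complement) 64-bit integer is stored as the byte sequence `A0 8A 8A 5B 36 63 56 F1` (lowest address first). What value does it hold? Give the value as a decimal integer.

Big-endian stores the most-significant byte at the lowest address.
The bytes are already most-significant first: 0xA08A8A5B366356F1.
Top bit is set, so as a signed 64-bit value this is 0xA08A8A5B366356F1 − 2^64 = -6878533356495874319.

-6878533356495874319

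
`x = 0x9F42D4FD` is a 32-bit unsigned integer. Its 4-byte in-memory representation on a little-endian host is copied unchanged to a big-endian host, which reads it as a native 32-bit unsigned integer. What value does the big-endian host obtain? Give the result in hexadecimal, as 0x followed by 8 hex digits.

Stored little-endian, the bytes at ascending addresses are FD D4 42 9F.
Read back as big-endian, the last byte is least significant, giving 0xFDD4429F.

0xFDD4429F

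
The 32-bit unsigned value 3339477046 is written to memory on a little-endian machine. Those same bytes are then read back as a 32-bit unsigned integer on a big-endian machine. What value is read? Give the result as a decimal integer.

3339477046 in 32-bit hexadecimal is 0xC70C6036.
Stored little-endian, the bytes at ascending addresses are 36 60 0C C7.
Read back as big-endian, the last byte is least significant, giving 0x36600CC7.
0x36600CC7 = 912264391.

912264391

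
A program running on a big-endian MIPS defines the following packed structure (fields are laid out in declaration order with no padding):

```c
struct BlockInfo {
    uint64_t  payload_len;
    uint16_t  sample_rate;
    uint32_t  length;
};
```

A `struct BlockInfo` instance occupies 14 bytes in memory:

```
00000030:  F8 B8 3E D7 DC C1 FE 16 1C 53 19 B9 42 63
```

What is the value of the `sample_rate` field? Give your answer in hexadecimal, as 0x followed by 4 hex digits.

0x1C53

`sample_rate` follows `payload_len` (8 bytes), so it starts at byte offset 8 and occupies 2 bytes.
Bytes at offsets 8..9: 1C 53.
Big-endian: lowest address holds the most-significant byte.
The bytes are already most-significant first: 0x1C53.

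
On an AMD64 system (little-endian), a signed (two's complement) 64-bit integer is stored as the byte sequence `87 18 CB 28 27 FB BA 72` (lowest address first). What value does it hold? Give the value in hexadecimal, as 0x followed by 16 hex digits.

0x72BAFB2728CB1887

Little-endian: lowest address holds the least-significant byte.
Reassemble most-significant byte first: 72 BA FB 27 28 CB 18 87 → 0x72BAFB2728CB1887.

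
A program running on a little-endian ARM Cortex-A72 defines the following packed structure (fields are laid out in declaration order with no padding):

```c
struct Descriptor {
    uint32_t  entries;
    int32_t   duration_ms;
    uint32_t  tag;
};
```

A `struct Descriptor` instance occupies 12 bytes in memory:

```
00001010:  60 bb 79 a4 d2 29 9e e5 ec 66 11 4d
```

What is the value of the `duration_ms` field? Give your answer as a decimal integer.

`duration_ms` follows `entries` (4 bytes), so it starts at byte offset 4 and occupies 4 bytes.
Bytes at offsets 4..7: D2 29 9E E5.
Little-endian: lowest address holds the least-significant byte.
Reassemble most-significant byte first: E5 9E 29 D2 → 0xE59E29D2.
Top bit is set, so as a signed 32-bit value this is 0xE59E29D2 − 2^32 = -442619438.

-442619438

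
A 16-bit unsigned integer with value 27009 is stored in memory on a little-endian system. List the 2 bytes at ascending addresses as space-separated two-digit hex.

27009 in hexadecimal, padded to 16 bits, is 0x6981.
Split into bytes (most-significant first): 69 81.
In little-endian order the low byte comes first in memory.
So at ascending addresses the bytes are 81 69.

81 69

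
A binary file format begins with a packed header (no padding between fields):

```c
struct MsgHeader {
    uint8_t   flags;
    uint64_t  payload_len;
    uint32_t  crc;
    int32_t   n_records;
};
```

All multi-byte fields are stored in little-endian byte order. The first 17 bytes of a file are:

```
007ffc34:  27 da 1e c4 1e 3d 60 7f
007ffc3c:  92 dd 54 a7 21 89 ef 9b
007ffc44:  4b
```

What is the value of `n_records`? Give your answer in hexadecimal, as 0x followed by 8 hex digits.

`n_records` follows `flags` (1 B), `payload_len` (8 B), `crc` (4 B), so it starts at offset 1 + 8 + 4 = 13 and occupies 4 bytes.
Bytes at offsets 13..16: 89 EF 9B 4B.
Little-endian stores the least-significant byte at the lowest address.
Reassemble most-significant byte first: 4B 9B EF 89 → 0x4B9BEF89.

0x4B9BEF89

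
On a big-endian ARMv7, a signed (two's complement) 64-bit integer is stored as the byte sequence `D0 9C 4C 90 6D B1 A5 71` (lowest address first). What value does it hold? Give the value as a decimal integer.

Big-endian: lowest address holds the most-significant byte.
The bytes are already most-significant first: 0xD09C4C906DB1A571.
Top bit is set, so as a signed 64-bit value this is 0xD09C4C906DB1A571 − 2^64 = -3414770234254318223.

-3414770234254318223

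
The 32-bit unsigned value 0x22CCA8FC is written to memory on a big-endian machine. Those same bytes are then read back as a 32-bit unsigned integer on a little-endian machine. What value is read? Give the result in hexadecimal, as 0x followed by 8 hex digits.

0xFCA8CC22

Stored big-endian, the bytes at ascending addresses are 22 CC A8 FC.
Read back as little-endian, the first byte is least significant, giving 0xFCA8CC22.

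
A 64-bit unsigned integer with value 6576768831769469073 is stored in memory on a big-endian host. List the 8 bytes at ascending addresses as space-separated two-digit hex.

5B 45 60 68 43 7A E0 91

6576768831769469073 in hexadecimal, padded to 64 bits, is 0x5B456068437AE091.
Split into bytes (most-significant first): 5B 45 60 68 43 7A E0 91.
Big-endian stores the most-significant byte at the lowest address.
So the memory order matches the most-significant-first order: 5B 45 60 68 43 7A E0 91.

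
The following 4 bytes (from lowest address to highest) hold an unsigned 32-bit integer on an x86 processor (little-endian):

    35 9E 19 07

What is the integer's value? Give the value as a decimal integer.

119119413

In little-endian order the low byte comes first in memory.
Reassemble most-significant byte first: 07 19 9E 35 → 0x07199E35.
0x07199E35 = 119119413.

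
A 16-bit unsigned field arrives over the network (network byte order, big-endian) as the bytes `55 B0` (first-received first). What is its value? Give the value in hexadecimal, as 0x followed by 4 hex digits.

Big-endian stores the most-significant byte at the lowest address.
The bytes are already most-significant first: 0x55B0.

0x55B0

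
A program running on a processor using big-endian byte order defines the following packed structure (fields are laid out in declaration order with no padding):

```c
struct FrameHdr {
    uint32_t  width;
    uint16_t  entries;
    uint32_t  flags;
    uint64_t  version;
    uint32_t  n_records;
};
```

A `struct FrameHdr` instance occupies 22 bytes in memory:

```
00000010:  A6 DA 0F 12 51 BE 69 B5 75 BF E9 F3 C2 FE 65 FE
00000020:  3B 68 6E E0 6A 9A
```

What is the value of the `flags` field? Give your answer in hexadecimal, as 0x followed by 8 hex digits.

0x69B575BF

`flags` follows `width` (4 B), `entries` (2 B), so it starts at offset 4 + 2 = 6 and occupies 4 bytes.
Bytes at offsets 6..9: 69 B5 75 BF.
In big-endian order the high byte comes first in memory.
The bytes are already most-significant first: 0x69B575BF.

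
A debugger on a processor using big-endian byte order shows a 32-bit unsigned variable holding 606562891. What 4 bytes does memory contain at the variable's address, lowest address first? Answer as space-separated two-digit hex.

606562891 in hexadecimal, padded to 32 bits, is 0x24276A4B.
Split into bytes (most-significant first): 24 27 6A 4B.
Big-endian stores the most-significant byte at the lowest address.
So the memory order matches the most-significant-first order: 24 27 6A 4B.

24 27 6A 4B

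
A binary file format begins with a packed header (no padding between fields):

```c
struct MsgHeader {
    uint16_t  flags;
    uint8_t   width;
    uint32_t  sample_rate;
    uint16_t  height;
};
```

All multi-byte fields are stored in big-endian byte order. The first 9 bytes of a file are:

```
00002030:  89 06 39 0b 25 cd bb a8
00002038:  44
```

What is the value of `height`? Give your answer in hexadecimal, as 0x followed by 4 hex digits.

0xA844

`height` follows `flags` (2 B), `width` (1 B), `sample_rate` (4 B), so it starts at offset 2 + 1 + 4 = 7 and occupies 2 bytes.
Bytes at offsets 7..8: A8 44.
In big-endian order the high byte comes first in memory.
The bytes are already most-significant first: 0xA844.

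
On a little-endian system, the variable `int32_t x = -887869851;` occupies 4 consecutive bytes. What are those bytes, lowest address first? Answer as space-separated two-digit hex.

Two's complement of -887869851 in 32 bits: 887869851 = 0x34EBD19B; invert → 0xCB142E64; add 1 → 0xCB142E65.
Split into bytes (most-significant first): CB 14 2E 65.
In little-endian order the low byte comes first in memory.
So at ascending addresses the bytes are 65 2E 14 CB.

65 2E 14 CB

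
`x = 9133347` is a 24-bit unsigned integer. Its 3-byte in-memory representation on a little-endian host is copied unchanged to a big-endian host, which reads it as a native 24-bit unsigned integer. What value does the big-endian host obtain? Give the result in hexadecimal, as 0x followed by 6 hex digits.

9133347 in 24-bit hexadecimal is 0x8B5D23.
Stored little-endian, the bytes at ascending addresses are 23 5D 8B.
Read back as big-endian, the last byte is least significant, giving 0x235D8B.

0x235D8B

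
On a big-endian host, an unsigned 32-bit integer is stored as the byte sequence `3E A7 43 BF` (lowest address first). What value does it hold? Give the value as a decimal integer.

Big-endian stores the most-significant byte at the lowest address.
The bytes are already most-significant first: 0x3EA743BF.
0x3EA743BF = 1051149247.

1051149247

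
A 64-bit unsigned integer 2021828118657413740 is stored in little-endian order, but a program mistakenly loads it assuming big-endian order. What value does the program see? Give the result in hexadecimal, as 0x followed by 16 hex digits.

0x6CB27839F6F90E1C

2021828118657413740 in 64-bit hexadecimal is 0x1C0EF9F63978B26C.
Stored little-endian, the bytes at ascending addresses are 6C B2 78 39 F6 F9 0E 1C.
Read back as big-endian, the last byte is least significant, giving 0x6CB27839F6F90E1C.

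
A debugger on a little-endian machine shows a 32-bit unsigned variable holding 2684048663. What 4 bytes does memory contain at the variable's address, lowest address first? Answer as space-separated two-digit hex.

17 55 FB 9F

2684048663 in hexadecimal, padded to 32 bits, is 0x9FFB5517.
Split into bytes (most-significant first): 9F FB 55 17.
Little-endian: lowest address holds the least-significant byte.
So at ascending addresses the bytes are 17 55 FB 9F.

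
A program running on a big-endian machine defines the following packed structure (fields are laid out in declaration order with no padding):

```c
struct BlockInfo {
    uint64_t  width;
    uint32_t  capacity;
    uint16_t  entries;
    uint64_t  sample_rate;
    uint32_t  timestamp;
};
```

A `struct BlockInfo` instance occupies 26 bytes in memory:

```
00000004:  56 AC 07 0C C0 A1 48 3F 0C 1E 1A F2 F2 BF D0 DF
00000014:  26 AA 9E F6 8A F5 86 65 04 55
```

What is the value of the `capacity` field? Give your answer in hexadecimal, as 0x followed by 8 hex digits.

`capacity` follows `width` (8 bytes), so it starts at byte offset 8 and occupies 4 bytes.
Bytes at offsets 8..11: 0C 1E 1A F2.
Big-endian: lowest address holds the most-significant byte.
The bytes are already most-significant first: 0x0C1E1AF2.

0x0C1E1AF2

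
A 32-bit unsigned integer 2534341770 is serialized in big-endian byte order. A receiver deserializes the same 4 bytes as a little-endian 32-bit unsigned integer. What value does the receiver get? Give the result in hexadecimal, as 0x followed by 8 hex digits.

2534341770 in 32-bit hexadecimal is 0x970EFC8A.
Stored big-endian, the bytes at ascending addresses are 97 0E FC 8A.
Read back as little-endian, the first byte is least significant, giving 0x8AFC0E97.

0x8AFC0E97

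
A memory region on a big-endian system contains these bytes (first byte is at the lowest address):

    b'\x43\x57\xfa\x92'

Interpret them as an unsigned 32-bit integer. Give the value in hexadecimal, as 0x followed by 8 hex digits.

0x4357FA92

Big-endian: lowest address holds the most-significant byte.
The bytes are already most-significant first: 0x4357FA92.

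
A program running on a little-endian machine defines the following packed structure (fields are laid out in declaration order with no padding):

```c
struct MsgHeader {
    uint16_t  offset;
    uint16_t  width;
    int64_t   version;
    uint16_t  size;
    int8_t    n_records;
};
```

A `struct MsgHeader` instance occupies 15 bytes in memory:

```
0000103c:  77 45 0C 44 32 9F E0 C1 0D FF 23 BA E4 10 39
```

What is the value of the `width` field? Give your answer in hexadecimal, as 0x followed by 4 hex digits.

`width` follows `offset` (2 bytes), so it starts at byte offset 2 and occupies 2 bytes.
Bytes at offsets 2..3: 0C 44.
In little-endian order the low byte comes first in memory.
Reassemble most-significant byte first: 44 0C → 0x440C.

0x440C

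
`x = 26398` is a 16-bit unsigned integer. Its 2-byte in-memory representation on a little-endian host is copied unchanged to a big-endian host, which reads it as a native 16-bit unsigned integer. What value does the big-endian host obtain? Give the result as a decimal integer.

26398 in 16-bit hexadecimal is 0x671E.
Stored little-endian, the bytes at ascending addresses are 1E 67.
Read back as big-endian, the last byte is least significant, giving 0x1E67.
0x1E67 = 7783.

7783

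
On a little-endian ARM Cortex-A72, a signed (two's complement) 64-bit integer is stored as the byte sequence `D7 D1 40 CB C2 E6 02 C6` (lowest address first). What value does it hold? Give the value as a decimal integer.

Little-endian: lowest address holds the least-significant byte.
Reassemble most-significant byte first: C6 02 E6 C2 CB 40 D1 D7 → 0xC602E6C2CB40D1D7.
Top bit is set, so as a signed 64-bit value this is 0xC602E6C2CB40D1D7 − 2^64 = -4178523779938332201.

-4178523779938332201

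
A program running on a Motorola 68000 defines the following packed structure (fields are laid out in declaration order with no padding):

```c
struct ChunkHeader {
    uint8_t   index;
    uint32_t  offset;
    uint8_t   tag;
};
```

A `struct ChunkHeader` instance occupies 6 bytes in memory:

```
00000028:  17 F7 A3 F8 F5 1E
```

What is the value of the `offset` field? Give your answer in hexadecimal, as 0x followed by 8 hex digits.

`offset` follows `index` (1 byte), so it starts at byte offset 1 and occupies 4 bytes.
Bytes at offsets 1..4: F7 A3 F8 F5.
Big-endian stores the most-significant byte at the lowest address.
The bytes are already most-significant first: 0xF7A3F8F5.

0xF7A3F8F5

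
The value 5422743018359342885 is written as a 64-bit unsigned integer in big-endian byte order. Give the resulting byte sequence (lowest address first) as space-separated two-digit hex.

5422743018359342885 in hexadecimal, padded to 64 bits, is 0x4B41740B5589C725.
Split into bytes (most-significant first): 4B 41 74 0B 55 89 C7 25.
Big-endian: lowest address holds the most-significant byte.
So the memory order matches the most-significant-first order: 4B 41 74 0B 55 89 C7 25.

4B 41 74 0B 55 89 C7 25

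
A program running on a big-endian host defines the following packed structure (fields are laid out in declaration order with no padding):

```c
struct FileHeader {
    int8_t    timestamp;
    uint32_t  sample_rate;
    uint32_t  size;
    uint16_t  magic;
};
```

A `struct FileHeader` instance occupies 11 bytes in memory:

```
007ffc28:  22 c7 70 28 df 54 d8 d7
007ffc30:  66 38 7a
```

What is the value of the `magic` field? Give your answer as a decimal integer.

`magic` follows `timestamp` (1 B), `sample_rate` (4 B), `size` (4 B), so it starts at offset 1 + 4 + 4 = 9 and occupies 2 bytes.
Bytes at offsets 9..10: 38 7A.
Big-endian: lowest address holds the most-significant byte.
The bytes are already most-significant first: 0x387A.
0x387A = 14458.

14458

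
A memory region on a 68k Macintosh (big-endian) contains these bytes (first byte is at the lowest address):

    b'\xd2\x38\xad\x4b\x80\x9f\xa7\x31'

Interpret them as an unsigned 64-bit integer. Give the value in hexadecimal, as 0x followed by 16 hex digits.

0xD238AD4B809FA731

In big-endian order the high byte comes first in memory.
The bytes are already most-significant first: 0xD238AD4B809FA731.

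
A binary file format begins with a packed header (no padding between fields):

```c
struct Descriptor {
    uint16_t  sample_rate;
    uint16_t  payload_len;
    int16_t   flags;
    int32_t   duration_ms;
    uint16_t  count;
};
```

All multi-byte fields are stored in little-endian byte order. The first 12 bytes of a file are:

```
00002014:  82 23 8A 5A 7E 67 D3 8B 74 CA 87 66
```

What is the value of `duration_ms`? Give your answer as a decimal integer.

`duration_ms` follows `sample_rate` (2 B), `payload_len` (2 B), `flags` (2 B), so it starts at offset 2 + 2 + 2 = 6 and occupies 4 bytes.
Bytes at offsets 6..9: D3 8B 74 CA.
In little-endian order the low byte comes first in memory.
Reassemble most-significant byte first: CA 74 8B D3 → 0xCA748BD3.
Top bit is set, so as a signed 32-bit value this is 0xCA748BD3 − 2^32 = -898331693.

-898331693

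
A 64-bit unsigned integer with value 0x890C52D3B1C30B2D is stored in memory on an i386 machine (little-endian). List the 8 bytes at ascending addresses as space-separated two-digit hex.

Split into bytes (most-significant first): 89 0C 52 D3 B1 C3 0B 2D.
Little-endian: lowest address holds the least-significant byte.
So at ascending addresses the bytes are 2D 0B C3 B1 D3 52 0C 89.

2D 0B C3 B1 D3 52 0C 89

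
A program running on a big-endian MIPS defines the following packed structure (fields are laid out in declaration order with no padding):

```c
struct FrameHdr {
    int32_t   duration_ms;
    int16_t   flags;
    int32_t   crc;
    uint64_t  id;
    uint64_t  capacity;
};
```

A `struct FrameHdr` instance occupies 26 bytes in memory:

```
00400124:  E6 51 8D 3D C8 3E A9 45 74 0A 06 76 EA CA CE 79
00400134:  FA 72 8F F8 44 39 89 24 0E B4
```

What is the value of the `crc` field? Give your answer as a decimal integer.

-1455066102

`crc` follows `duration_ms` (4 B), `flags` (2 B), so it starts at offset 4 + 2 = 6 and occupies 4 bytes.
Bytes at offsets 6..9: A9 45 74 0A.
Big-endian: lowest address holds the most-significant byte.
The bytes are already most-significant first: 0xA945740A.
Top bit is set, so as a signed 32-bit value this is 0xA945740A − 2^32 = -1455066102.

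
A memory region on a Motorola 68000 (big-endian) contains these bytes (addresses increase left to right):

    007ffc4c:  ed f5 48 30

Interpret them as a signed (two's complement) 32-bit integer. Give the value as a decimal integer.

-302692304

In big-endian order the high byte comes first in memory.
The bytes are already most-significant first: 0xEDF54830.
Top bit is set, so as a signed 32-bit value this is 0xEDF54830 − 2^32 = -302692304.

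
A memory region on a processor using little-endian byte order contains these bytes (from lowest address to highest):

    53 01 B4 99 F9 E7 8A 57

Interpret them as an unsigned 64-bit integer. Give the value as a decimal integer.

6308109287297384787

Little-endian stores the least-significant byte at the lowest address.
Reassemble most-significant byte first: 57 8A E7 F9 99 B4 01 53 → 0x578AE7F999B40153.
0x578AE7F999B40153 = 6308109287297384787.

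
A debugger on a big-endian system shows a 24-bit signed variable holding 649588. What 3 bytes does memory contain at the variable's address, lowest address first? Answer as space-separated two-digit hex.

09 E9 74

649588 in hexadecimal, padded to 24 bits, is 0x09E974.
Split into bytes (most-significant first): 09 E9 74.
Big-endian stores the most-significant byte at the lowest address.
So the memory order matches the most-significant-first order: 09 E9 74.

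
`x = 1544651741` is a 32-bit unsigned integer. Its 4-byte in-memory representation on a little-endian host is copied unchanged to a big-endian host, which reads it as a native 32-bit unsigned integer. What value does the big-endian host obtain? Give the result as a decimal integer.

3716354396

1544651741 in 32-bit hexadecimal is 0x5C1183DD.
Stored little-endian, the bytes at ascending addresses are DD 83 11 5C.
Read back as big-endian, the last byte is least significant, giving 0xDD83115C.
0xDD83115C = 3716354396.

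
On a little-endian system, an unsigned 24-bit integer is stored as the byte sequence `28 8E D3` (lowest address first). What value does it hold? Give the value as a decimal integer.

13864488

Little-endian: lowest address holds the least-significant byte.
Reassemble most-significant byte first: D3 8E 28 → 0xD38E28.
0xD38E28 = 13864488.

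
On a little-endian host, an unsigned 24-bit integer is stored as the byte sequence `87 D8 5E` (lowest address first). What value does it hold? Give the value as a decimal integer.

In little-endian order the low byte comes first in memory.
Reassemble most-significant byte first: 5E D8 87 → 0x5ED887.
0x5ED887 = 6215815.

6215815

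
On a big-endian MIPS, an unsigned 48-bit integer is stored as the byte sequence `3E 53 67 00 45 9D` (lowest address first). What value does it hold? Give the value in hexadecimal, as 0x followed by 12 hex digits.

Big-endian stores the most-significant byte at the lowest address.
The bytes are already most-significant first: 0x3E536700459D.

0x3E536700459D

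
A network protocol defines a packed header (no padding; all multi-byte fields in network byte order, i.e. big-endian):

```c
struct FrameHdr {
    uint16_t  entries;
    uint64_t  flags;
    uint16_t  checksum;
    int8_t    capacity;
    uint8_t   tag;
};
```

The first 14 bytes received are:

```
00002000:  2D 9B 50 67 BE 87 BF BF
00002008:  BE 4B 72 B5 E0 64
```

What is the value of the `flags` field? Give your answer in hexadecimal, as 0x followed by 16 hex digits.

`flags` follows `entries` (2 bytes), so it starts at byte offset 2 and occupies 8 bytes.
Bytes at offsets 2..9: 50 67 BE 87 BF BF BE 4B.
Big-endian stores the most-significant byte at the lowest address.
The bytes are already most-significant first: 0x5067BE87BFBFBE4B.

0x5067BE87BFBFBE4B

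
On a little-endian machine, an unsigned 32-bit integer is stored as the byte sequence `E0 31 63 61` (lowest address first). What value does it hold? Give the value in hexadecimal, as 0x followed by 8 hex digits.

0x616331E0

Little-endian: lowest address holds the least-significant byte.
Reassemble most-significant byte first: 61 63 31 E0 → 0x616331E0.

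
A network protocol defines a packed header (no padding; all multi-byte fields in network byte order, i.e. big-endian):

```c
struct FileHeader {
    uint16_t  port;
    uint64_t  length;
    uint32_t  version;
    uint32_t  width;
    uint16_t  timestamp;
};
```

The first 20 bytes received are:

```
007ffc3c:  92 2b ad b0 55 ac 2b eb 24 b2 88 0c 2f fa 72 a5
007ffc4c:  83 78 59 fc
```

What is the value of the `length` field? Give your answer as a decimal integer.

12515597562422174898

`length` follows `port` (2 bytes), so it starts at byte offset 2 and occupies 8 bytes.
Bytes at offsets 2..9: AD B0 55 AC 2B EB 24 B2.
Big-endian: lowest address holds the most-significant byte.
The bytes are already most-significant first: 0xADB055AC2BEB24B2.
0xADB055AC2BEB24B2 = 12515597562422174898.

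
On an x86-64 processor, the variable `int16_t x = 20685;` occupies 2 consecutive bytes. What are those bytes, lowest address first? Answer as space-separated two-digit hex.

CD 50

20685 in hexadecimal, padded to 16 bits, is 0x50CD.
Split into bytes (most-significant first): 50 CD.
In little-endian order the low byte comes first in memory.
So at ascending addresses the bytes are CD 50.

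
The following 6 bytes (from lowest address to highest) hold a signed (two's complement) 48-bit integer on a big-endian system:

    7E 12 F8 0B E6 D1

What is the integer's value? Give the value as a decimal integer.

138619936040657

In big-endian order the high byte comes first in memory.
The bytes are already most-significant first: 0x7E12F80BE6D1.
0x7E12F80BE6D1 = 138619936040657.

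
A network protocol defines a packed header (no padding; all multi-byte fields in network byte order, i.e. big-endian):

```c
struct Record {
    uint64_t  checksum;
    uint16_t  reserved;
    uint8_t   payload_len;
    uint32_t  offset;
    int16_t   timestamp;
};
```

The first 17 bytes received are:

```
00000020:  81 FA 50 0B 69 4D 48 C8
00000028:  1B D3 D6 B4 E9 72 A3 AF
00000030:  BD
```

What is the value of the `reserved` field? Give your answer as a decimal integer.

7123

`reserved` follows `checksum` (8 bytes), so it starts at byte offset 8 and occupies 2 bytes.
Bytes at offsets 8..9: 1B D3.
Big-endian stores the most-significant byte at the lowest address.
The bytes are already most-significant first: 0x1BD3.
0x1BD3 = 7123.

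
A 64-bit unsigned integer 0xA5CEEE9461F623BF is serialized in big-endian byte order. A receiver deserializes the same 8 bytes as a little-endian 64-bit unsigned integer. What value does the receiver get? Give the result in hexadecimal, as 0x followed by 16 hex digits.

Stored big-endian, the bytes at ascending addresses are A5 CE EE 94 61 F6 23 BF.
Read back as little-endian, the first byte is least significant, giving 0xBF23F66194EECEA5.

0xBF23F66194EECEA5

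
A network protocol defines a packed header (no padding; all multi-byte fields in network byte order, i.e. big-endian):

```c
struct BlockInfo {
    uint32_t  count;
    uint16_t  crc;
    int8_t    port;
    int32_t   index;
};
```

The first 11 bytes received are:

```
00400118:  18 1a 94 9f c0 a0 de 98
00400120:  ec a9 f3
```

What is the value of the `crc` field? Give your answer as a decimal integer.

49312

`crc` follows `count` (4 bytes), so it starts at byte offset 4 and occupies 2 bytes.
Bytes at offsets 4..5: C0 A0.
In big-endian order the high byte comes first in memory.
The bytes are already most-significant first: 0xC0A0.
0xC0A0 = 49312.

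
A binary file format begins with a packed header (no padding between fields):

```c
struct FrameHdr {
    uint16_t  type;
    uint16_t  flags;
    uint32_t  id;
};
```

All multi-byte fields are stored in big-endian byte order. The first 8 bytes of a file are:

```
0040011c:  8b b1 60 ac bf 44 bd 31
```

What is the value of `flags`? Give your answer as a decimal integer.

24748

`flags` follows `type` (2 bytes), so it starts at byte offset 2 and occupies 2 bytes.
Bytes at offsets 2..3: 60 AC.
Big-endian stores the most-significant byte at the lowest address.
The bytes are already most-significant first: 0x60AC.
0x60AC = 24748.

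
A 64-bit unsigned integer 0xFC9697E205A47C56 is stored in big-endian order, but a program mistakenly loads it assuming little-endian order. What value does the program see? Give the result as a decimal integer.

6232036329557300988

Stored big-endian, the bytes at ascending addresses are FC 96 97 E2 05 A4 7C 56.
Read back as little-endian, the first byte is least significant, giving 0x567CA405E29796FC.
0x567CA405E29796FC = 6232036329557300988.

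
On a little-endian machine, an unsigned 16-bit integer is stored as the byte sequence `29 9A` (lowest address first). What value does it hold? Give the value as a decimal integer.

39465

Little-endian stores the least-significant byte at the lowest address.
Reassemble most-significant byte first: 9A 29 → 0x9A29.
0x9A29 = 39465.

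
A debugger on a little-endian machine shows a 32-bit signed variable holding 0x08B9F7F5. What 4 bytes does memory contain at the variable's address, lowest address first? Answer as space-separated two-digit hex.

Split into bytes (most-significant first): 08 B9 F7 F5.
Little-endian stores the least-significant byte at the lowest address.
So at ascending addresses the bytes are F5 F7 B9 08.

F5 F7 B9 08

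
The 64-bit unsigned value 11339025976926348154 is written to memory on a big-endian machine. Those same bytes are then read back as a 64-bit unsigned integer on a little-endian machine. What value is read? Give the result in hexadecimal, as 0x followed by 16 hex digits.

11339025976926348154 in 64-bit hexadecimal is 0x9D5C500C9D9F237A.
Stored big-endian, the bytes at ascending addresses are 9D 5C 50 0C 9D 9F 23 7A.
Read back as little-endian, the first byte is least significant, giving 0x7A239F9D0C505C9D.

0x7A239F9D0C505C9D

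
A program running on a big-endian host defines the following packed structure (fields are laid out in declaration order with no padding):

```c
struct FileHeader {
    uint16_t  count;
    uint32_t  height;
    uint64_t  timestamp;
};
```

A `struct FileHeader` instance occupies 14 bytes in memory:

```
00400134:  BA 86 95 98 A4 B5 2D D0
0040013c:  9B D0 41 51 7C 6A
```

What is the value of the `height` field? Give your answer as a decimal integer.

`height` follows `count` (2 bytes), so it starts at byte offset 2 and occupies 4 bytes.
Bytes at offsets 2..5: 95 98 A4 B5.
In big-endian order the high byte comes first in memory.
The bytes are already most-significant first: 0x9598A4B5.
0x9598A4B5 = 2509808821.

2509808821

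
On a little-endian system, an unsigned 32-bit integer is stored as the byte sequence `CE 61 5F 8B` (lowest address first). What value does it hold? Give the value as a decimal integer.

2338283982

Little-endian: lowest address holds the least-significant byte.
Reassemble most-significant byte first: 8B 5F 61 CE → 0x8B5F61CE.
0x8B5F61CE = 2338283982.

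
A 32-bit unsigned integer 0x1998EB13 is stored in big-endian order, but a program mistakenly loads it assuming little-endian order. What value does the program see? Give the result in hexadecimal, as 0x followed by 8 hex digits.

Stored big-endian, the bytes at ascending addresses are 19 98 EB 13.
Read back as little-endian, the first byte is least significant, giving 0x13EB9819.

0x13EB9819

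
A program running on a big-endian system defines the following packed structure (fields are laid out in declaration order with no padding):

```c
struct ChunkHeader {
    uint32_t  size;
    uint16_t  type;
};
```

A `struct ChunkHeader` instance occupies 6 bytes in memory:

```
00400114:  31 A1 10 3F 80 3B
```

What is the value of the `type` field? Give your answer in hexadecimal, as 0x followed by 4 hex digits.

`type` follows `size` (4 bytes), so it starts at byte offset 4 and occupies 2 bytes.
Bytes at offsets 4..5: 80 3B.
Big-endian stores the most-significant byte at the lowest address.
The bytes are already most-significant first: 0x803B.

0x803B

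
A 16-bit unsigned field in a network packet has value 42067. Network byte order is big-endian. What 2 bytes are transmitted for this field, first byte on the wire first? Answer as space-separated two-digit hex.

42067 in hexadecimal, padded to 16 bits, is 0xA453.
Split into bytes (most-significant first): A4 53.
In big-endian order the high byte comes first in memory.
So the memory order matches the most-significant-first order: A4 53.

A4 53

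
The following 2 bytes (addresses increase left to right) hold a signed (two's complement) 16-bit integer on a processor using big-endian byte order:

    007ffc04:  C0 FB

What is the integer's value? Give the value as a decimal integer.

-16133

In big-endian order the high byte comes first in memory.
The bytes are already most-significant first: 0xC0FB.
Top bit is set, so as a signed 16-bit value this is 0xC0FB − 2^16 = -16133.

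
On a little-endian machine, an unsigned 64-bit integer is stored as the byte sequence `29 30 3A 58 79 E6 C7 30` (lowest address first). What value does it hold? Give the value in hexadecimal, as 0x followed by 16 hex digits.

0x30C7E679583A3029

Little-endian: lowest address holds the least-significant byte.
Reassemble most-significant byte first: 30 C7 E6 79 58 3A 30 29 → 0x30C7E679583A3029.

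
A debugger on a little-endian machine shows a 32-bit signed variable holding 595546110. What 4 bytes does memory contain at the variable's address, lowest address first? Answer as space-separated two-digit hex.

595546110 in hexadecimal, padded to 32 bits, is 0x237F4FFE.
Split into bytes (most-significant first): 23 7F 4F FE.
In little-endian order the low byte comes first in memory.
So at ascending addresses the bytes are FE 4F 7F 23.

FE 4F 7F 23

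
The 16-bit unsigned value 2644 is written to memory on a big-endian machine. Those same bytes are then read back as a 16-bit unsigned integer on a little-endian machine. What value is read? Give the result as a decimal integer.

2644 in 16-bit hexadecimal is 0x0A54.
Stored big-endian, the bytes at ascending addresses are 0A 54.
Read back as little-endian, the first byte is least significant, giving 0x540A.
0x540A = 21514.

21514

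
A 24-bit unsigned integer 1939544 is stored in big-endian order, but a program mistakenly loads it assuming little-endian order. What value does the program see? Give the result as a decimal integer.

1939544 in 24-bit hexadecimal is 0x1D9858.
Stored big-endian, the bytes at ascending addresses are 1D 98 58.
Read back as little-endian, the first byte is least significant, giving 0x58981D.
0x58981D = 5806109.

5806109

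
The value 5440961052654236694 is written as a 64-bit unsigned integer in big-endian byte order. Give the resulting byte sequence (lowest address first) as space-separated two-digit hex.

5440961052654236694 in hexadecimal, padded to 64 bits, is 0x4B822D3FFC30F416.
Split into bytes (most-significant first): 4B 82 2D 3F FC 30 F4 16.
In big-endian order the high byte comes first in memory.
So the memory order matches the most-significant-first order: 4B 82 2D 3F FC 30 F4 16.

4B 82 2D 3F FC 30 F4 16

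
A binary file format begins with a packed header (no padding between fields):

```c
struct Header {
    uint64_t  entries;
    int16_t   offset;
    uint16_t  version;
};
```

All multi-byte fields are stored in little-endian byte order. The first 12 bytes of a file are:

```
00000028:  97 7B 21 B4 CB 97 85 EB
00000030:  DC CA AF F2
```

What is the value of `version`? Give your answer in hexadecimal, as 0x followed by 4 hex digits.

`version` follows `entries` (8 B), `offset` (2 B), so it starts at offset 8 + 2 = 10 and occupies 2 bytes.
Bytes at offsets 10..11: AF F2.
Little-endian stores the least-significant byte at the lowest address.
Reassemble most-significant byte first: F2 AF → 0xF2AF.

0xF2AF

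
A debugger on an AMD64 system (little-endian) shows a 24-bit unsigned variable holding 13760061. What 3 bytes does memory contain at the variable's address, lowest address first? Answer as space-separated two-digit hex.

3D F6 D1

13760061 in hexadecimal, padded to 24 bits, is 0xD1F63D.
Split into bytes (most-significant first): D1 F6 3D.
In little-endian order the low byte comes first in memory.
So at ascending addresses the bytes are 3D F6 D1.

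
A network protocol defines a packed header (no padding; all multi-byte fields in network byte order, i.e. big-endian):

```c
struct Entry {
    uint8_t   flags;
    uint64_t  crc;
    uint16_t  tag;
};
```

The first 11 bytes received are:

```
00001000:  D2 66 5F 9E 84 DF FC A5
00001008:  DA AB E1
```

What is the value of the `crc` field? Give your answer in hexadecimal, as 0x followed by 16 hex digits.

`crc` follows `flags` (1 byte), so it starts at byte offset 1 and occupies 8 bytes.
Bytes at offsets 1..8: 66 5F 9E 84 DF FC A5 DA.
Big-endian stores the most-significant byte at the lowest address.
The bytes are already most-significant first: 0x665F9E84DFFCA5DA.

0x665F9E84DFFCA5DA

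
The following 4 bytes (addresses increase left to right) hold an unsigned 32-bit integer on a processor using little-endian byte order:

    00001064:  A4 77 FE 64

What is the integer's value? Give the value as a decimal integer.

1694398372

Little-endian stores the least-significant byte at the lowest address.
Reassemble most-significant byte first: 64 FE 77 A4 → 0x64FE77A4.
0x64FE77A4 = 1694398372.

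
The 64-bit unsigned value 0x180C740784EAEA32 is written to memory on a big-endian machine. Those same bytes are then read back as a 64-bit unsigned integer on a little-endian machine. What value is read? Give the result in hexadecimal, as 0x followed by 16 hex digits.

0x32EAEA8407740C18

Stored big-endian, the bytes at ascending addresses are 18 0C 74 07 84 EA EA 32.
Read back as little-endian, the first byte is least significant, giving 0x32EAEA8407740C18.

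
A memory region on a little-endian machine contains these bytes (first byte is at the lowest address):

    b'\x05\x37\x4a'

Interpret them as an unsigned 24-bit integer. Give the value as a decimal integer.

In little-endian order the low byte comes first in memory.
Reassemble most-significant byte first: 4A 37 05 → 0x4A3705.
0x4A3705 = 4863749.

4863749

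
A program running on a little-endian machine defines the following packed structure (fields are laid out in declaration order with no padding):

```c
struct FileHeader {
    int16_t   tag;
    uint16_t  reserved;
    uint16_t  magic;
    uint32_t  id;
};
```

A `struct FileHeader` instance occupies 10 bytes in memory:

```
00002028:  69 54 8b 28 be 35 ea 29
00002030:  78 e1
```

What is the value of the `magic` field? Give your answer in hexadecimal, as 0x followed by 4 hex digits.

0x35BE

`magic` follows `tag` (2 B), `reserved` (2 B), so it starts at offset 2 + 2 = 4 and occupies 2 bytes.
Bytes at offsets 4..5: BE 35.
Little-endian: lowest address holds the least-significant byte.
Reassemble most-significant byte first: 35 BE → 0x35BE.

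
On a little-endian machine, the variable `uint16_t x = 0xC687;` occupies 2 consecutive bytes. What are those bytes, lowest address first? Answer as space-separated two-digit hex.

87 C6

Split into bytes (most-significant first): C6 87.
In little-endian order the low byte comes first in memory.
So at ascending addresses the bytes are 87 C6.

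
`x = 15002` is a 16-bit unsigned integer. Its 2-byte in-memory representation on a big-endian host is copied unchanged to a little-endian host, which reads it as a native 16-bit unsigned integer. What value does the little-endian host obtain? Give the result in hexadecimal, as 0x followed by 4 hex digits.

0x9A3A

15002 in 16-bit hexadecimal is 0x3A9A.
Stored big-endian, the bytes at ascending addresses are 3A 9A.
Read back as little-endian, the first byte is least significant, giving 0x9A3A.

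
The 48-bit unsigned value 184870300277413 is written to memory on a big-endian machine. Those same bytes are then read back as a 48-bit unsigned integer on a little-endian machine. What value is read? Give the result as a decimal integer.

184870300277413 in 48-bit hexadecimal is 0xA8237893DAA5.
Stored big-endian, the bytes at ascending addresses are A8 23 78 93 DA A5.
Read back as little-endian, the first byte is least significant, giving 0xA5DA937823A8.
0xA5DA937823A8 = 182358195577768.

182358195577768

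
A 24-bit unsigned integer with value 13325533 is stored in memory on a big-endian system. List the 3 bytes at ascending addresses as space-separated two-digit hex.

CB 54 DD

13325533 in hexadecimal, padded to 24 bits, is 0xCB54DD.
Split into bytes (most-significant first): CB 54 DD.
Big-endian stores the most-significant byte at the lowest address.
So the memory order matches the most-significant-first order: CB 54 DD.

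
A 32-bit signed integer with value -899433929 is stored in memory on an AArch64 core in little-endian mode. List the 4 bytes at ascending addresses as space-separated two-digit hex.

37 BA 63 CA

Two's complement of -899433929 in 32 bits: 899433929 = 0x359C45C9; invert → 0xCA63BA36; add 1 → 0xCA63BA37.
Split into bytes (most-significant first): CA 63 BA 37.
Little-endian: lowest address holds the least-significant byte.
So at ascending addresses the bytes are 37 BA 63 CA.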